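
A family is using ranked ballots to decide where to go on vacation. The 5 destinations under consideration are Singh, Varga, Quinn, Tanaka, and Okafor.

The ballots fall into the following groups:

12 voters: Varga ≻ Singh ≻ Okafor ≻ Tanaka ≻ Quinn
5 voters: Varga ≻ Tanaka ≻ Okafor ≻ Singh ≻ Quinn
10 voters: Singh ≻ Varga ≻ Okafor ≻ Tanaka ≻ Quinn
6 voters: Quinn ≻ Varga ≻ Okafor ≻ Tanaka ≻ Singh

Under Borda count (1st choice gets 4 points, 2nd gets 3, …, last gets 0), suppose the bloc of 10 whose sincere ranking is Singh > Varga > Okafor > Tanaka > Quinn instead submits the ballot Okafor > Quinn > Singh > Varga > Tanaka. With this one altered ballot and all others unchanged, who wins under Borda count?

Borda totals with the altered ballot: Singh 61, Varga 96, Quinn 54, Tanaka 33, Okafor 86.
The winner is unchanged: still Varga.

Varga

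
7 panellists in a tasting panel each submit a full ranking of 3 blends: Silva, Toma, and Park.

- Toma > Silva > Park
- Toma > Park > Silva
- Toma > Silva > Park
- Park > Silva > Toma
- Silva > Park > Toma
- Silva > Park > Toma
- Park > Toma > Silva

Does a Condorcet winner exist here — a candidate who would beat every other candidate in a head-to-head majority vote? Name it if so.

Head-to-head results (7 voters total):
Silva vs Toma: Toma wins 4–3.
Silva vs Park: Silva wins 4–3.
Toma vs Park: Park wins 4–3.
No candidate beats all others: Silva beats Park beats Toma beats Silva, a majority cycle.

There is no Condorcet winner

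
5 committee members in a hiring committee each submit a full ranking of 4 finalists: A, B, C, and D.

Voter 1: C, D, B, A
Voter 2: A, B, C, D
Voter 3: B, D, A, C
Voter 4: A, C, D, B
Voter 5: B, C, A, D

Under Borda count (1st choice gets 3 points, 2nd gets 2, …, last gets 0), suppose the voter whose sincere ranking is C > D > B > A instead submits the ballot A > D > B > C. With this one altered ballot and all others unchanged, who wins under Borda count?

A

Borda totals with the altered ballot: A 11, B 9, C 5, D 5.
The switch changes the winner from B to A.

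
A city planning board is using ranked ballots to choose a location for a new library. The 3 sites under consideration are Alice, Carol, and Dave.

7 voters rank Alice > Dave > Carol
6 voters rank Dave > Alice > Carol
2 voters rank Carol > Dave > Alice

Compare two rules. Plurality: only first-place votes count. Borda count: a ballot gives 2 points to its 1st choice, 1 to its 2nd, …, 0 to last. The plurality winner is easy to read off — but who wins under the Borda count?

Plurality first-place counts: Alice 7, Carol 2, Dave 6 → Alice.
Borda totals: Alice 20, Carol 4, Dave 21 → Dave.

Dave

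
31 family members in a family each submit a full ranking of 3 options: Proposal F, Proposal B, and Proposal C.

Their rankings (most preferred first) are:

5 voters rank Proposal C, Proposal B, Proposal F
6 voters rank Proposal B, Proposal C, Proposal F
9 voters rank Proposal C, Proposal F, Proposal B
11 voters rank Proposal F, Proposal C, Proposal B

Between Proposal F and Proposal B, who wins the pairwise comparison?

Proposal F

Ballots ranking Proposal F above Proposal B: 9+11 = 20.
Ballots ranking Proposal B above Proposal F: 5+6 = 11.
Proposal F wins the head-to-head, 20–11.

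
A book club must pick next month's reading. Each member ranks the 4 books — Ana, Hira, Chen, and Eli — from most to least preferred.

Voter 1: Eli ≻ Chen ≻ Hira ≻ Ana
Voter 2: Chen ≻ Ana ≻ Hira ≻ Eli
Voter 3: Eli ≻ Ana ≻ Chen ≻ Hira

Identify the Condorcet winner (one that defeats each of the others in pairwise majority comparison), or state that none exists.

Head-to-head results (3 voters total):
Ana vs Hira: Ana wins 2–1.
Ana vs Chen: Chen wins 2–1.
Ana vs Eli: Eli wins 2–1.
Hira vs Chen: Chen wins 3–0.
Hira vs Eli: Eli wins 2–1.
Chen vs Eli: Eli wins 2–1.
Eli beats each rival — Ana (2–1), Hira (2–1), Chen (2–1) — so Eli is the Condorcet winner.

Eli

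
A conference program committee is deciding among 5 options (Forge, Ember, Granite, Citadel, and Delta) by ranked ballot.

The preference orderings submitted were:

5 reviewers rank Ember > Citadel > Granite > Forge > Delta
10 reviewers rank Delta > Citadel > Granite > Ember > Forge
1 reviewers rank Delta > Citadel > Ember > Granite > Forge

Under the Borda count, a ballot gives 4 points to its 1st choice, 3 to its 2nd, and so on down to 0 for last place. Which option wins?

Citadel

Borda scores:
  Forge: 5·1 + 10·0 + 0 = 5
  Ember: 5·4 + 10·1 + 2 = 32
  Granite: 5·2 + 10·2 + 1 = 31
  Citadel: 5·3 + 10·3 + 3 = 48
  Delta: 5·0 + 10·4 + 4 = 44
Citadel has the highest total.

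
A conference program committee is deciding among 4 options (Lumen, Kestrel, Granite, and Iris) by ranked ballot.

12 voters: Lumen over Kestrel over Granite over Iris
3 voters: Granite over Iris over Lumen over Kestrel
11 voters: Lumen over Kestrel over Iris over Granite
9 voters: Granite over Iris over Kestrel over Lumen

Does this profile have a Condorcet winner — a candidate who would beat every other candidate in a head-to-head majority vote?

Yes

Head-to-head results (35 voters total):
Lumen vs Kestrel: Lumen wins 26–9.
Lumen vs Granite: Lumen wins 23–12.
Lumen vs Iris: Lumen wins 23–12.
Kestrel vs Granite: Kestrel wins 23–12.
Kestrel vs Iris: Kestrel wins 23–12.
Granite vs Iris: Granite wins 24–11.
Lumen beats each rival — Kestrel (26–9), Granite (23–12), Iris (23–12) — so Lumen is the Condorcet winner.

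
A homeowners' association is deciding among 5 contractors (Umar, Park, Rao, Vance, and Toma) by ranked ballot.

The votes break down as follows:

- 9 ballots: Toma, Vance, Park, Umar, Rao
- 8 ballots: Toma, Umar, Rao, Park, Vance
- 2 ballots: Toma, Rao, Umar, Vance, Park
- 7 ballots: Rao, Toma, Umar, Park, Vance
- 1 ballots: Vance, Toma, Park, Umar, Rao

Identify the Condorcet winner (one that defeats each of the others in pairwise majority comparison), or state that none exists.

Head-to-head results (27 voters total):
Umar vs Park: Umar wins 17–10.
Umar vs Rao: Umar wins 18–9.
Umar vs Vance: Umar wins 17–10.
Umar vs Toma: Toma wins 27–0.
Park vs Rao: Rao wins 17–10.
Park vs Vance: Park wins 15–12.
Park vs Toma: Toma wins 27–0.
Rao vs Vance: Rao wins 17–10.
Rao vs Toma: Toma wins 20–7.
Vance vs Toma: Toma wins 26–1.
Toma beats each rival — Umar (27–0), Park (27–0), Rao (20–7), Vance (26–1) — so Toma is the Condorcet winner.

Toma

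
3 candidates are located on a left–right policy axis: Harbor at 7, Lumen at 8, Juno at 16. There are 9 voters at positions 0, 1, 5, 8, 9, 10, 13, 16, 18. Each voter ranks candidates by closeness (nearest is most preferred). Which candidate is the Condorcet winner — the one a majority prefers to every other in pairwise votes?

Lumen

With single-peaked preferences on a line, the Condorcet winner is the candidate closest to the median voter.
The median voter (position 9) is closest to Lumen at 8.
Check: Lumen vs Juno — voters closer to Lumen: 6 of 9.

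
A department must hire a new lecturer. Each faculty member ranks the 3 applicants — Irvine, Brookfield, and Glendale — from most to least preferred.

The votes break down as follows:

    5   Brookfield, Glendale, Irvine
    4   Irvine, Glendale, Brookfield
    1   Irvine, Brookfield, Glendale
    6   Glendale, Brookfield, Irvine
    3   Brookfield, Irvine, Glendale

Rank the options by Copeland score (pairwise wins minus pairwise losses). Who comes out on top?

Glendale

Pairwise results:
  Irvine vs Brookfield: Brookfield wins 14–5.
  Irvine vs Glendale: Glendale wins 11–8.
  Brookfield vs Glendale: Glendale wins 10–9.
Copeland scores (wins − losses):
  Irvine: 0 − 2 = -2
  Brookfield: 1 − 1 = 0
  Glendale: 2 − 0 = 2
Glendale has the best Copeland score.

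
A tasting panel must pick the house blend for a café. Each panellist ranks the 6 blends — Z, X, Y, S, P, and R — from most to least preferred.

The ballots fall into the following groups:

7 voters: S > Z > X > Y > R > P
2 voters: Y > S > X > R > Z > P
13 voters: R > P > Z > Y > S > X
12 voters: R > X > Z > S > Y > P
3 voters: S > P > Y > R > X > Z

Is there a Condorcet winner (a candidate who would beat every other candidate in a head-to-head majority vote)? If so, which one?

R

Head-to-head results (37 voters total):
Z vs X: Z wins 20–17.
Z vs Y: Z wins 32–5.
Z vs S: Z wins 25–12.
Z vs P: Z wins 21–16.
Z vs R: R wins 30–7.
X vs Y: X wins 19–18.
X vs S: S wins 25–12.
X vs P: X wins 21–16.
X vs R: R wins 28–9.
Y vs S: S wins 22–15.
Y vs P: Y wins 21–16.
Y vs R: R wins 25–12.
S vs P: S wins 24–13.
S vs R: R wins 25–12.
P vs R: R wins 34–3.
R beats each rival — Z (30–7), X (28–9), Y (25–12), S (25–12), P (34–3) — so R is the Condorcet winner.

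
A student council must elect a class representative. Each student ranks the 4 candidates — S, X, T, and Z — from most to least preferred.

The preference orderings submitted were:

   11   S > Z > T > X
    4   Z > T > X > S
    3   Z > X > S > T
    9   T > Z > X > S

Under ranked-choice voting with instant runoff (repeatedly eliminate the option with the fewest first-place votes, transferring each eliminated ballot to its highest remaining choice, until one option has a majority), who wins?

S

Round 1: S 11, T 9, Z 7, X 0. X has the fewest and is eliminated.
Round 2: S 11, T 9, Z 7. Z has the fewest and is eliminated.
Round 3: S 14, T 13. S has a majority.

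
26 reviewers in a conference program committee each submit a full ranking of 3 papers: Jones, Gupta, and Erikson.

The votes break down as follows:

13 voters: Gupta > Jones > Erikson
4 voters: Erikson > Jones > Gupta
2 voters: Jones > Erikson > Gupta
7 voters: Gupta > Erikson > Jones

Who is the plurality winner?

First-place vote totals:
  Jones: 2
  Gupta: 20
  Erikson: 4
Gupta has the most first-place votes.

Gupta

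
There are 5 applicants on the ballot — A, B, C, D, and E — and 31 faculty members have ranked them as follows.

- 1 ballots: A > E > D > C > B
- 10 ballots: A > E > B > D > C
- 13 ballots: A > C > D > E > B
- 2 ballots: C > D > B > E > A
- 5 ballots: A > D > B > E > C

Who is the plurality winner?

A

First-place vote totals:
  A: 29
  B: 0
  C: 2
  D: 0
  E: 0
A has the most first-place votes.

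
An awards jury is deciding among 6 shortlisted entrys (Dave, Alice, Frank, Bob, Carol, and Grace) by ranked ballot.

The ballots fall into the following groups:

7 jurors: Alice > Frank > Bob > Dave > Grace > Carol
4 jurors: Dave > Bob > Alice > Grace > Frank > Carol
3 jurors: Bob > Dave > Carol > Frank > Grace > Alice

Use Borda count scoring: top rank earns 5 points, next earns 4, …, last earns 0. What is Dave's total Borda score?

46

Borda scores:
  Dave: 7·2 + 4·5 + 3·4 = 46
  Alice: 7·5 + 4·3 + 3·0 = 47
  Frank: 7·4 + 4·1 + 3·2 = 38
  Bob: 7·3 + 4·4 + 3·5 = 52
  Carol: 7·0 + 4·0 + 3·3 = 9
  Grace: 7·1 + 4·2 + 3·1 = 18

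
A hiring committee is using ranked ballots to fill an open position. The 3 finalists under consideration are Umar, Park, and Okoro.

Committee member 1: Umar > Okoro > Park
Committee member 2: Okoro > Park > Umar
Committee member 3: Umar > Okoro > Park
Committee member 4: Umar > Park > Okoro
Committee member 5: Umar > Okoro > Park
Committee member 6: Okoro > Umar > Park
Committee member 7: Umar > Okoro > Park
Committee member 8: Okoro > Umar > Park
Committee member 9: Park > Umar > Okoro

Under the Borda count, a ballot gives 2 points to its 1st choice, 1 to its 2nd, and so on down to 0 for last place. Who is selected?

Umar

Borda scores:
  Umar: 2 + 0 + 2 + 2 + 2 + 1 + 2 + 1 + 1 = 13
  Park: 0 + 1 + 0 + 1 + 0 + 0 + 0 + 0 + 2 = 4
  Okoro: 1 + 2 + 1 + 0 + 1 + 2 + 1 + 2 + 0 = 10
Umar has the highest total.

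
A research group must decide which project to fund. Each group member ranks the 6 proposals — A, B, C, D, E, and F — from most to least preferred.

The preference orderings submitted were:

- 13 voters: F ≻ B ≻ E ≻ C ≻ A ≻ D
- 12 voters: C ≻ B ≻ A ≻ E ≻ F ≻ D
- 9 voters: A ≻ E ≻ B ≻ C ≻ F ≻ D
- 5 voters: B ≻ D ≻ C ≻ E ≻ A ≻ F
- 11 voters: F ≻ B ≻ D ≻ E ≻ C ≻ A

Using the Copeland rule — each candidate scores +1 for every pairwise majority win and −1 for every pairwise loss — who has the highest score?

B

Pairwise results:
  A vs B: B wins 41–9.
  A vs C: C wins 41–9.
  A vs D: A wins 34–16.
  A vs E: E wins 29–21.
  A vs F: A wins 26–24.
  B vs C: B wins 38–12.
  B vs D: B wins 50–0.
  B vs E: B wins 41–9.
  B vs F: B wins 26–24.
  C vs D: C wins 34–16.
  C vs E: E wins 33–17.
  C vs F: C wins 26–24.
  D vs E: E wins 34–16.
  D vs F: F wins 45–5.
  E vs F: E wins 26–24.
Copeland scores (wins − losses):
  A: 2 − 3 = -1
  B: 5 − 0 = 5
  C: 3 − 2 = 1
  D: 0 − 5 = -5
  E: 4 − 1 = 3
  F: 1 − 4 = -3
B has the best Copeland score.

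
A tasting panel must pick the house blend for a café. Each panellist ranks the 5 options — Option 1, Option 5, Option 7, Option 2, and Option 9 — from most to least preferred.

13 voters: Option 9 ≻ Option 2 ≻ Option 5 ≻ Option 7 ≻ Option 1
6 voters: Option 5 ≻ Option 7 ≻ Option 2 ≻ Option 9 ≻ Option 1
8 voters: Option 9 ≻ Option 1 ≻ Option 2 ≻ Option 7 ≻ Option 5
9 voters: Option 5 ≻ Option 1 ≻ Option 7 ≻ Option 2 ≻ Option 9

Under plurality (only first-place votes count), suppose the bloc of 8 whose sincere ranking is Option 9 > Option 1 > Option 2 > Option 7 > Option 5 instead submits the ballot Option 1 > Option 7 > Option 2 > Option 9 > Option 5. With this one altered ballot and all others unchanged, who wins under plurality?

Option 5

First-place totals with the altered ballot: Option 1 8, Option 5 15, Option 7 0, Option 2 0, Option 9 13.
The switch changes the winner from Option 9 to Option 5.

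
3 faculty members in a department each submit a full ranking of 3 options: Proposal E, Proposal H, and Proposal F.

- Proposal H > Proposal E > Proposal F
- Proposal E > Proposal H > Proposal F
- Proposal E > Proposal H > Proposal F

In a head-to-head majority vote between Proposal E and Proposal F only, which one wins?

Proposal E

Ballots ranking Proposal E above Proposal F: 3.
Ballots ranking Proposal F above Proposal E: 0.
Proposal E wins the head-to-head, 3–0.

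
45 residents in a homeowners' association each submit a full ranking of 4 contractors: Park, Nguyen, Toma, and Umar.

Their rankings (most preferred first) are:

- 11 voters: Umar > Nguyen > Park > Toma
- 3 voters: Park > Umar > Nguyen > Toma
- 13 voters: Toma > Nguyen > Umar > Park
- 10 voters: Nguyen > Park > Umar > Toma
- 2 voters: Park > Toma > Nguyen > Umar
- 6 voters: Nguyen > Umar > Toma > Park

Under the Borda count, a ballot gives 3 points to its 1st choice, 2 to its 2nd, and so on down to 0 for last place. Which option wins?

Borda scores:
  Park: 11·1 + 3·3 + 13·0 + 10·2 + 2·3 + 6·0 = 46
  Nguyen: 11·2 + 3·1 + 13·2 + 10·3 + 2·1 + 6·3 = 101
  Toma: 11·0 + 3·0 + 13·3 + 10·0 + 2·2 + 6·1 = 49
  Umar: 11·3 + 3·2 + 13·1 + 10·1 + 2·0 + 6·2 = 74
Nguyen has the highest total.

Nguyen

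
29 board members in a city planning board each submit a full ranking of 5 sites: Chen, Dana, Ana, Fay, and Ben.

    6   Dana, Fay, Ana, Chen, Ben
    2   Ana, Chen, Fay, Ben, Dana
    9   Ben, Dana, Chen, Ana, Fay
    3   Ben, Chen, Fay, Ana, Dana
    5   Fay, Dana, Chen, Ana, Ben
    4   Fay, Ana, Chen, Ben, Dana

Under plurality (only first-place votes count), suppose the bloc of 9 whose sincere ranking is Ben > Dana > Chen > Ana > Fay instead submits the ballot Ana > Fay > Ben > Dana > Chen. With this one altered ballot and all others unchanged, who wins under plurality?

Ana

First-place totals with the altered ballot: Chen 0, Dana 6, Ana 11, Fay 9, Ben 3.
The switch changes the winner from Ben to Ana.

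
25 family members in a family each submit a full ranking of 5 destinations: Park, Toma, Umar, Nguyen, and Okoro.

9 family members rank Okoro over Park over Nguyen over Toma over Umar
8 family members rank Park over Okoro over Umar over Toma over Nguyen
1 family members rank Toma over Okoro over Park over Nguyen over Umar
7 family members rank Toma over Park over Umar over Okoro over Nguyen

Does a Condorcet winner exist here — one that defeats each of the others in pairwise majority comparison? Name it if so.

Park

Head-to-head results (25 voters total):
Park vs Toma: Park wins 17–8.
Park vs Umar: Park wins 25–0.
Park vs Nguyen: Park wins 25–0.
Park vs Okoro: Park wins 15–10.
Toma vs Umar: Toma wins 17–8.
Toma vs Nguyen: Toma wins 16–9.
Toma vs Okoro: Okoro wins 17–8.
Umar vs Nguyen: Umar wins 15–10.
Umar vs Okoro: Okoro wins 18–7.
Nguyen vs Okoro: Okoro wins 25–0.
Park beats each rival — Toma (17–8), Umar (25–0), Nguyen (25–0), Okoro (15–10) — so Park is the Condorcet winner.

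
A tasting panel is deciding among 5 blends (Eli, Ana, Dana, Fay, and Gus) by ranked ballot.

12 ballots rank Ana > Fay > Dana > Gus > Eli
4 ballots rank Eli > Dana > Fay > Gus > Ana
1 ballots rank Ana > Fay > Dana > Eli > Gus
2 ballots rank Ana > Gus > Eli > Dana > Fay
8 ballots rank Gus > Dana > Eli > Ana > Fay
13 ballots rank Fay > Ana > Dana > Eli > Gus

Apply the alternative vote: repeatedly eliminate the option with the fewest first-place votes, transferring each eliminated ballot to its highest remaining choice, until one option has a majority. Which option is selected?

Ana

Round 1: Ana 15, Fay 13, Gus 8, Eli 4, Dana 0. Dana has the fewest and is eliminated.
Round 2: Ana 15, Fay 13, Gus 8, Eli 4. Eli has the fewest and is eliminated.
Round 3: Fay 17, Ana 15, Gus 8. Gus has the fewest and is eliminated.
Round 4: Ana 23, Fay 17. Ana has a majority.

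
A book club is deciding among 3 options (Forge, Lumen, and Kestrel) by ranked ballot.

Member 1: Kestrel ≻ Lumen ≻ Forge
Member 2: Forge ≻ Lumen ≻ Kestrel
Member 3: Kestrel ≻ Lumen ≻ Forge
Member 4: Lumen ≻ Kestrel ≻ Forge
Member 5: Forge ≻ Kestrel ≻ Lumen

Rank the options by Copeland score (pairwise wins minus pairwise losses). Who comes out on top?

Pairwise results:
  Forge vs Lumen: Lumen wins 3–2.
  Forge vs Kestrel: Kestrel wins 3–2.
  Lumen vs Kestrel: Kestrel wins 3–2.
Copeland scores (wins − losses):
  Forge: 0 − 2 = -2
  Lumen: 1 − 1 = 0
  Kestrel: 2 − 0 = 2
Kestrel has the best Copeland score.

Kestrel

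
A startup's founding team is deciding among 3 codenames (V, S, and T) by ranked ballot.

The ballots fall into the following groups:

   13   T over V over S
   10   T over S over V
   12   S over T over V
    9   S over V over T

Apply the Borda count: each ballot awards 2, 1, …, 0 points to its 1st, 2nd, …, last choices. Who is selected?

Borda scores:
  V: 13·1 + 10·0 + 12·0 + 9·1 = 22
  S: 13·0 + 10·1 + 12·2 + 9·2 = 52
  T: 13·2 + 10·2 + 12·1 + 9·0 = 58
T has the highest total.

T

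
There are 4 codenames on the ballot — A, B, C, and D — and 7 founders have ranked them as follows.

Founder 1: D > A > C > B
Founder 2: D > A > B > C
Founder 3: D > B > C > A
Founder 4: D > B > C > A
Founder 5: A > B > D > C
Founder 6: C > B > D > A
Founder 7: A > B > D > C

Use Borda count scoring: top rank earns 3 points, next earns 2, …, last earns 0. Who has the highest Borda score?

D

Borda scores:
  A: 2 + 2 + 0 + 0 + 3 + 0 + 3 = 10
  B: 0 + 1 + 2 + 2 + 2 + 2 + 2 = 11
  C: 1 + 0 + 1 + 1 + 0 + 3 + 0 = 6
  D: 3 + 3 + 3 + 3 + 1 + 1 + 1 = 15
D has the highest total.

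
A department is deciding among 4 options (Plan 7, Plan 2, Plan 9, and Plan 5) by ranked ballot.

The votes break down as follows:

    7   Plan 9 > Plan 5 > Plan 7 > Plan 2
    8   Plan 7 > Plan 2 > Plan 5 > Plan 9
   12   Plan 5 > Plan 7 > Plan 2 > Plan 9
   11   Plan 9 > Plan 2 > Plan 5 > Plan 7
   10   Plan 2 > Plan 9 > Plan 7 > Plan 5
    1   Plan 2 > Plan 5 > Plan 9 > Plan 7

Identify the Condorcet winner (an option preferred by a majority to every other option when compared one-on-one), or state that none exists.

There is no Condorcet winner

Head-to-head results (49 voters total):
Plan 7 vs Plan 2: Plan 7 wins 27–22.
Plan 7 vs Plan 9: Plan 9 wins 29–20.
Plan 7 vs Plan 5: Plan 5 wins 31–18.
Plan 2 vs Plan 9: Plan 2 wins 31–18.
Plan 2 vs Plan 5: Plan 2 wins 30–19.
Plan 9 vs Plan 5: Plan 9 wins 28–21.
No candidate beats all others: Plan 7 beats Plan 2 beats Plan 9 beats Plan 7, a majority cycle.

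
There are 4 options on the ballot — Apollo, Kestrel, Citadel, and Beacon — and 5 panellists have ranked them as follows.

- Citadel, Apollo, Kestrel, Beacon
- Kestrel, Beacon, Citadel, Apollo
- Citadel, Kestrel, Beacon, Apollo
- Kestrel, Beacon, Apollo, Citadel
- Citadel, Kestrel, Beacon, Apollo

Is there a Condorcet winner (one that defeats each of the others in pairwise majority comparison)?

Yes

Head-to-head results (5 voters total):
Apollo vs Kestrel: Kestrel wins 4–1.
Apollo vs Citadel: Citadel wins 4–1.
Apollo vs Beacon: Beacon wins 4–1.
Kestrel vs Citadel: Citadel wins 3–2.
Kestrel vs Beacon: Kestrel wins 5–0.
Citadel vs Beacon: Citadel wins 3–2.
Citadel beats each rival — Apollo (4–1), Kestrel (3–2), Beacon (3–2) — so Citadel is the Condorcet winner.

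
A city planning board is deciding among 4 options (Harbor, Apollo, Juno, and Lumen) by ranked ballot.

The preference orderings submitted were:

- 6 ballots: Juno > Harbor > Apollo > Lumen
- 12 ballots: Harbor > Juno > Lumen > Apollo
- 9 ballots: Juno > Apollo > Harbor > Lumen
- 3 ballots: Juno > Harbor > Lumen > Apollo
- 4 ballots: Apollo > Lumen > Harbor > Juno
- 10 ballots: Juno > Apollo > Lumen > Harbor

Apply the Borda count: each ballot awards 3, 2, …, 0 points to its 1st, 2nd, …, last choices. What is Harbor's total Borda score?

67

Borda scores:
  Harbor: 6·2 + 12·3 + 9·1 + 3·2 + 4·1 + 10·0 = 67
  Apollo: 6·1 + 12·0 + 9·2 + 3·0 + 4·3 + 10·2 = 56
  Juno: 6·3 + 12·2 + 9·3 + 3·3 + 4·0 + 10·3 = 108
  Lumen: 6·0 + 12·1 + 9·0 + 3·1 + 4·2 + 10·1 = 33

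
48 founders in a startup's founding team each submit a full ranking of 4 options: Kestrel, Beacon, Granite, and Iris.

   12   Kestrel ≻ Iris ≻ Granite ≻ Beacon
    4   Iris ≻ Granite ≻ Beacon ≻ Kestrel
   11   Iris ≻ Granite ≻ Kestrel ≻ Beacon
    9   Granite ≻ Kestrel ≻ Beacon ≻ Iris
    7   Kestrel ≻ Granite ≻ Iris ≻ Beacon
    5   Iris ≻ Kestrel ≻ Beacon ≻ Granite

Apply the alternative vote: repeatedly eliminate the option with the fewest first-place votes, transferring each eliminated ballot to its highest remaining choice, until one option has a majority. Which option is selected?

Round 1: Iris 20, Kestrel 19, Granite 9, Beacon 0. Beacon has the fewest and is eliminated.
Round 2: Iris 20, Kestrel 19, Granite 9. Granite has the fewest and is eliminated.
Round 3: Kestrel 28, Iris 20. Kestrel has a majority.

Kestrel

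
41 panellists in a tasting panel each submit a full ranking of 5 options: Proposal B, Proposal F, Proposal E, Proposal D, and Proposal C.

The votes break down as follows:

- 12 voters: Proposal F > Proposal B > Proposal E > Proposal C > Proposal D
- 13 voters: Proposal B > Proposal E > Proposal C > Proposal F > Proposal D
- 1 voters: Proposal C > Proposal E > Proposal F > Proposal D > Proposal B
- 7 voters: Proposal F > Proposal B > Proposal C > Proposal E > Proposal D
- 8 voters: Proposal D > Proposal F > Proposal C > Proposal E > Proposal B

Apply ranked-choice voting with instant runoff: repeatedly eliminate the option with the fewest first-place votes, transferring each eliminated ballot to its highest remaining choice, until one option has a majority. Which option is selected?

Proposal F

Round 1: Proposal F 19, Proposal B 13, Proposal D 8, Proposal C 1, Proposal E 0. Proposal E has the fewest and is eliminated.
Round 2: Proposal F 19, Proposal B 13, Proposal D 8, Proposal C 1. Proposal C has the fewest and is eliminated.
Round 3: Proposal F 20, Proposal B 13, Proposal D 8. Proposal D has the fewest and is eliminated.
Round 4: Proposal F 28, Proposal B 13. Proposal F has a majority.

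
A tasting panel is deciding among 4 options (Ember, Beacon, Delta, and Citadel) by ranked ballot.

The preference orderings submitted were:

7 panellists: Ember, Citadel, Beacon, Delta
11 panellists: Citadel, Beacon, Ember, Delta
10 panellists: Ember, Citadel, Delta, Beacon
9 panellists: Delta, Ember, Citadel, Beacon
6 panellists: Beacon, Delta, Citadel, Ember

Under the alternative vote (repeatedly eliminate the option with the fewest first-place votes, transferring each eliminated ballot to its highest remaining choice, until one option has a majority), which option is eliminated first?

Beacon

Round 1: Ember 17, Citadel 11, Delta 9, Beacon 6. Beacon has the fewest and is eliminated.
Round 2: Ember 17, Delta 15, Citadel 11. Citadel has the fewest and is eliminated.
Round 3: Ember 28, Delta 15. Ember has a majority.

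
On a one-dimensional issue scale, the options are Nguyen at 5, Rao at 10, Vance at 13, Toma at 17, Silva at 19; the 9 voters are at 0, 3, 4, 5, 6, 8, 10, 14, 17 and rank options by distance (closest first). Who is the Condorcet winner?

Nguyen

With single-peaked preferences on a line, the Condorcet winner is the candidate closest to the median voter.
The median voter (position 6) is closest to Nguyen at 5.
Check: Nguyen vs Vance — voters closer to Nguyen: 6 of 9.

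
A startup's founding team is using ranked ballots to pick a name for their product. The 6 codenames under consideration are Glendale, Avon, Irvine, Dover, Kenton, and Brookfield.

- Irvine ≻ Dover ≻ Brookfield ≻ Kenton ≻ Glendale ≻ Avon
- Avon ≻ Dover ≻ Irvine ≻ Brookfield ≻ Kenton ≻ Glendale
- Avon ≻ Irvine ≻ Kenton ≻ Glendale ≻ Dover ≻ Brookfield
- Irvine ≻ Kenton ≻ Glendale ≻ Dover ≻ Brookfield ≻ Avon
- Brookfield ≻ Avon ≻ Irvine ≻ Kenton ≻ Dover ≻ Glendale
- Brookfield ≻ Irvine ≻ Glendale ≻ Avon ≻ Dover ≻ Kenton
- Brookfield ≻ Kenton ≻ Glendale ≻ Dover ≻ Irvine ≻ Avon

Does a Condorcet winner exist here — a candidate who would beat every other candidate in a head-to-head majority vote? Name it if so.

Head-to-head results (7 voters total):
Glendale vs Avon: Glendale wins 4–3.
Glendale vs Irvine: Irvine wins 6–1.
Glendale vs Dover: Glendale wins 4–3.
Glendale vs Kenton: Kenton wins 6–1.
Glendale vs Brookfield: Brookfield wins 5–2.
Avon vs Irvine: Irvine wins 4–3.
Avon vs Dover: Avon wins 4–3.
Avon vs Kenton: Avon wins 4–3.
Avon vs Brookfield: Brookfield wins 5–2.
Irvine vs Dover: Irvine wins 5–2.
Irvine vs Kenton: Irvine wins 6–1.
Irvine vs Brookfield: Irvine wins 4–3.
Dover vs Kenton: Kenton wins 4–3.
Dover vs Brookfield: Dover wins 4–3.
Kenton vs Brookfield: Brookfield wins 5–2.
Irvine beats each rival — Glendale (6–1), Avon (4–3), Dover (5–2), Kenton (6–1), Brookfield (4–3) — so Irvine is the Condorcet winner.

Irvine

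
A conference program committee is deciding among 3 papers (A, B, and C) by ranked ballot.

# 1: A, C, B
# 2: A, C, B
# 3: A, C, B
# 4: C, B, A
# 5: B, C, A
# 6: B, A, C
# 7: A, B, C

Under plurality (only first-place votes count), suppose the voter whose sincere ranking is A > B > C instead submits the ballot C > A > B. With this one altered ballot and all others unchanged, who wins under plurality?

A

First-place totals with the altered ballot: A 3, B 2, C 2.
The winner is unchanged: still A.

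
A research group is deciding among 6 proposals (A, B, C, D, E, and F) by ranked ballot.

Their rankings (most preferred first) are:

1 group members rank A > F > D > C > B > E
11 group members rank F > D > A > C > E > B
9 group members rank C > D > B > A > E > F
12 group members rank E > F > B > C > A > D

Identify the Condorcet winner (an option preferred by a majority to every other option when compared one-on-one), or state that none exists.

Head-to-head results (33 voters total):
A vs B: B wins 21–12.
A vs C: C wins 21–12.
A vs D: D wins 20–13.
A vs E: A wins 21–12.
A vs F: F wins 23–10.
B vs C: C wins 21–12.
B vs D: D wins 21–12.
B vs E: E wins 23–10.
B vs F: F wins 24–9.
C vs D: C wins 21–12.
C vs E: C wins 21–12.
C vs F: F wins 24–9.
D vs E: D wins 21–12.
D vs F: F wins 24–9.
E vs F: E wins 21–12.
No candidate beats all others: A beats E beats B beats A, a majority cycle.

None — there is no Condorcet winner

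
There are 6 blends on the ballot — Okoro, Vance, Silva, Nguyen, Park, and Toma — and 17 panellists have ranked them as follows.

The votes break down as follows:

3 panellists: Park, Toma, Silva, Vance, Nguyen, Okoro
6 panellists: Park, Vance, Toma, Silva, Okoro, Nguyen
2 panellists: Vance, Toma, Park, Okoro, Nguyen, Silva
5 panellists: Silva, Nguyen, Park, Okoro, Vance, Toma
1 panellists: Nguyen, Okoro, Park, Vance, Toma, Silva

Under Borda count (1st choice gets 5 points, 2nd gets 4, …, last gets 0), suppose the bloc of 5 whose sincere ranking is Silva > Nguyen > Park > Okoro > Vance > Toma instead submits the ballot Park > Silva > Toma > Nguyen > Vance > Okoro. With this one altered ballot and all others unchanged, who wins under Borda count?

Borda totals with the altered ballot: Okoro 14, Vance 47, Silva 41, Nguyen 20, Park 79, Toma 54.
The winner is unchanged: still Park.

Park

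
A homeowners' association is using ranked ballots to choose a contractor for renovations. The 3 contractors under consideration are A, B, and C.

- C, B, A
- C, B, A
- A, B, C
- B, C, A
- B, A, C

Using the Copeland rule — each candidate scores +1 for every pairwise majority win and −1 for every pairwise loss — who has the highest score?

Pairwise results:
  A vs B: B wins 4–1.
  A vs C: C wins 3–2.
  B vs C: B wins 3–2.
Copeland scores (wins − losses):
  A: 0 − 2 = -2
  B: 2 − 0 = 2
  C: 1 − 1 = 0
B has the best Copeland score.

B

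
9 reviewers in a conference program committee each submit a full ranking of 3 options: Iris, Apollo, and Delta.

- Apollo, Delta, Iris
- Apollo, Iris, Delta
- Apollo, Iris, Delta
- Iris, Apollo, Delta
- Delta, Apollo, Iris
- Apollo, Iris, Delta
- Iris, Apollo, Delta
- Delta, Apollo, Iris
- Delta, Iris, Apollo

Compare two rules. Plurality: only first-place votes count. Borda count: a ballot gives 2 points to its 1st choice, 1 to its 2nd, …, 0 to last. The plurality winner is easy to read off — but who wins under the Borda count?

Plurality first-place counts: Iris 2, Apollo 4, Delta 3 → Apollo.
Borda totals: Iris 8, Apollo 12, Delta 7 → Apollo.

Apollo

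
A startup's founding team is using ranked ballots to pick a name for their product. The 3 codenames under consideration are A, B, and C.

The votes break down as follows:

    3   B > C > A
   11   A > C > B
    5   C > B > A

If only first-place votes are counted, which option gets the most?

First-place vote totals:
  A: 11
  B: 3
  C: 5
A has the most first-place votes.

A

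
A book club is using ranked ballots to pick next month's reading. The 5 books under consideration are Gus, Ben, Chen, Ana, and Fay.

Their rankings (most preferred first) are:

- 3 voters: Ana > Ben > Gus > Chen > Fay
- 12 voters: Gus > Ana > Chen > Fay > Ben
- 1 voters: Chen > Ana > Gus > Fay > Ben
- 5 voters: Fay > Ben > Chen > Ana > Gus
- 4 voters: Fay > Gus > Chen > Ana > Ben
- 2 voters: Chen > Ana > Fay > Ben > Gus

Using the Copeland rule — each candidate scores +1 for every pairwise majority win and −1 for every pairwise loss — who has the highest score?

Pairwise results:
  Gus vs Ben: Gus wins 17–10.
  Gus vs Chen: Gus wins 19–8.
  Gus vs Ana: Gus wins 16–11.
  Gus vs Fay: Gus wins 16–11.
  Ben vs Chen: Chen wins 19–8.
  Ben vs Ana: Ana wins 22–5.
  Ben vs Fay: Fay wins 24–3.
  Chen vs Ana: Ana wins 15–12.
  Chen vs Fay: Chen wins 18–9.
  Ana vs Fay: Ana wins 18–9.
Copeland scores (wins − losses):
  Gus: 4 − 0 = 4
  Ben: 0 − 4 = -4
  Chen: 2 − 2 = 0
  Ana: 3 − 1 = 2
  Fay: 1 − 3 = -2
Gus has the best Copeland score.

Gus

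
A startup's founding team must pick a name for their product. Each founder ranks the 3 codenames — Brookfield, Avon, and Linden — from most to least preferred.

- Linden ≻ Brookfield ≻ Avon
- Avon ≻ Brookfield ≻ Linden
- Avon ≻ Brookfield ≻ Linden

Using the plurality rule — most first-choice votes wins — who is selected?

Avon

First-place vote totals:
  Brookfield: 0
  Avon: 2
  Linden: 1
Avon has the most first-place votes.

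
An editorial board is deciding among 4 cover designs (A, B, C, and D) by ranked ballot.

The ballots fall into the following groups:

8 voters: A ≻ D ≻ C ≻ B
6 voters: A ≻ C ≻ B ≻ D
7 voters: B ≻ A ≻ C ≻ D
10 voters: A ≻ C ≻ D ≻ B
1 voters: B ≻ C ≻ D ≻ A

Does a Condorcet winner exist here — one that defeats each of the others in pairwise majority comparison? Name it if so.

Head-to-head results (32 voters total):
A vs B: A wins 24–8.
A vs C: A wins 31–1.
A vs D: A wins 31–1.
B vs C: C wins 24–8.
B vs D: D wins 18–14.
C vs D: C wins 24–8.
A beats each rival — B (24–8), C (31–1), D (31–1) — so A is the Condorcet winner.

A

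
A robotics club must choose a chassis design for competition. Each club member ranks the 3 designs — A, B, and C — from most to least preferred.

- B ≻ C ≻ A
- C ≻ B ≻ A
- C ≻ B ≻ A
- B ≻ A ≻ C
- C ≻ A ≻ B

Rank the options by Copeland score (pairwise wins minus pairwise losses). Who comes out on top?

Pairwise results:
  A vs B: B wins 4–1.
  A vs C: C wins 4–1.
  B vs C: C wins 3–2.
Copeland scores (wins − losses):
  A: 0 − 2 = -2
  B: 1 − 1 = 0
  C: 2 − 0 = 2
C has the best Copeland score.

C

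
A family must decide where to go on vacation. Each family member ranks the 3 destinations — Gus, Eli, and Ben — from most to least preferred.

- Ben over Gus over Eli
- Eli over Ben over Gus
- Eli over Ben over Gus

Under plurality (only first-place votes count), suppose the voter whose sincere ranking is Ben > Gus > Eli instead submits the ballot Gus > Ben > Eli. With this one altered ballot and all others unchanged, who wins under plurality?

First-place totals with the altered ballot: Gus 1, Eli 2, Ben 0.
The winner is unchanged: still Eli.

Eli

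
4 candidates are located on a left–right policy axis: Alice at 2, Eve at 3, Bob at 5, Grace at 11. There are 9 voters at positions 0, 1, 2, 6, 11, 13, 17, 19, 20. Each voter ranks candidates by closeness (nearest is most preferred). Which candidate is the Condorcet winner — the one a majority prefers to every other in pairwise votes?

Grace

With single-peaked preferences on a line, the Condorcet winner is the candidate closest to the median voter.
The median voter (position 11) is closest to Grace at 11.
Check: Grace vs Bob — voters closer to Grace: 5 of 9.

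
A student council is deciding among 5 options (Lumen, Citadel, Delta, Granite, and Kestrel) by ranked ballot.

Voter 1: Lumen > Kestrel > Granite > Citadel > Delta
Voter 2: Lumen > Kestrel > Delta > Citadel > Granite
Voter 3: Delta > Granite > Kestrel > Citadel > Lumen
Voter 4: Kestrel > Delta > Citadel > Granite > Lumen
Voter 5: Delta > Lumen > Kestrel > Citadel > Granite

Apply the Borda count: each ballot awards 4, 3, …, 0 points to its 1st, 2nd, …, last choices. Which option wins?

Borda scores:
  Lumen: 4 + 4 + 0 + 0 + 3 = 11
  Citadel: 1 + 1 + 1 + 2 + 1 = 6
  Delta: 0 + 2 + 4 + 3 + 4 = 13
  Granite: 2 + 0 + 3 + 1 + 0 = 6
  Kestrel: 3 + 3 + 2 + 4 + 2 = 14
Kestrel has the highest total.

Kestrel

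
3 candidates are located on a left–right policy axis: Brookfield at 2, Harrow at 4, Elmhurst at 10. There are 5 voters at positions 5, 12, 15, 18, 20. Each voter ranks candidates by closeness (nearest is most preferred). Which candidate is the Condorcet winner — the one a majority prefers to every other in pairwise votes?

Elmhurst

With single-peaked preferences on a line, the Condorcet winner is the candidate closest to the median voter.
The median voter (position 15) is closest to Elmhurst at 10.
Check: Elmhurst vs Brookfield — voters closer to Elmhurst: 4 of 5.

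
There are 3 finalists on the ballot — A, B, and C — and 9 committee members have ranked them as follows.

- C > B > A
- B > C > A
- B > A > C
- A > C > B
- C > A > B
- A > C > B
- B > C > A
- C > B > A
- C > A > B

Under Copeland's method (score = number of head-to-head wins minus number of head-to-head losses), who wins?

C

Pairwise results:
  A vs B: B wins 5–4.
  A vs C: C wins 6–3.
  B vs C: C wins 6–3.
Copeland scores (wins − losses):
  A: 0 − 2 = -2
  B: 1 − 1 = 0
  C: 2 − 0 = 2
C has the best Copeland score.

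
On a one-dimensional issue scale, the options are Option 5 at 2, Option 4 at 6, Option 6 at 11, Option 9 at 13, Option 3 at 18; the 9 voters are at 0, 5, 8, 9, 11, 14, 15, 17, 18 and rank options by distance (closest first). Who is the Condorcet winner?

Option 6

With single-peaked preferences on a line, the Condorcet winner is the candidate closest to the median voter.
The median voter (position 11) is closest to Option 6 at 11.
Check: Option 6 vs Option 4 — voters closer to Option 6: 6 of 9.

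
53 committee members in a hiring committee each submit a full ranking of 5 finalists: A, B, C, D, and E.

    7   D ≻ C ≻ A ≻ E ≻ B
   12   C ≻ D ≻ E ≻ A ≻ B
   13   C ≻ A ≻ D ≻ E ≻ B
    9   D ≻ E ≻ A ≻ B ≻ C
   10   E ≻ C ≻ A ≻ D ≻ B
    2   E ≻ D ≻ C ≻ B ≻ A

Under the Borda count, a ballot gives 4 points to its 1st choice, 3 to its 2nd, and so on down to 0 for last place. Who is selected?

Borda scores:
  A: 7·2 + 12·1 + 13·3 + 9·2 + 10·2 + 2·0 = 103
  B: 7·0 + 12·0 + 13·0 + 9·1 + 10·0 + 2·1 = 11
  C: 7·3 + 12·4 + 13·4 + 9·0 + 10·3 + 2·2 = 155
  D: 7·4 + 12·3 + 13·2 + 9·4 + 10·1 + 2·3 = 142
  E: 7·1 + 12·2 + 13·1 + 9·3 + 10·4 + 2·4 = 119
C has the highest total.

C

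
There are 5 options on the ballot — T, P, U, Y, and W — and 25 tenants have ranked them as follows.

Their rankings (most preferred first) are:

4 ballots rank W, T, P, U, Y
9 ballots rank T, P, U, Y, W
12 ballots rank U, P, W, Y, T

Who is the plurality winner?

First-place vote totals:
  T: 9
  P: 0
  U: 12
  Y: 0
  W: 4
U has the most first-place votes.

U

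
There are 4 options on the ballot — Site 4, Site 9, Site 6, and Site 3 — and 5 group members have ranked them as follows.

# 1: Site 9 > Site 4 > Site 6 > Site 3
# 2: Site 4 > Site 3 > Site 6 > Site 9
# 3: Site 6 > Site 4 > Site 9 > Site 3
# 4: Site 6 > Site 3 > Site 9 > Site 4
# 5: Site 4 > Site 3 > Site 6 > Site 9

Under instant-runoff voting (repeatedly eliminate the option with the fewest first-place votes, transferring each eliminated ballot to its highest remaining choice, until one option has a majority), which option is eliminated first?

Round 1: Site 4 2, Site 6 2, Site 9 1, Site 3 0. Site 3 has the fewest and is eliminated.
Round 2: Site 4 2, Site 6 2, Site 9 1. Site 9 has the fewest and is eliminated.
Round 3: Site 4 3, Site 6 2. Site 4 has a majority.

Site 3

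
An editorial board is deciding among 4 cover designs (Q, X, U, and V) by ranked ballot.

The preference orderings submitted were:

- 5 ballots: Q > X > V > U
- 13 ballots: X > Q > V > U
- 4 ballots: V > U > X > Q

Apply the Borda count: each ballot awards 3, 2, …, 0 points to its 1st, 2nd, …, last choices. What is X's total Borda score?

53

Borda scores:
  Q: 5·3 + 13·2 + 4·0 = 41
  X: 5·2 + 13·3 + 4·1 = 53
  U: 5·0 + 13·0 + 4·2 = 8
  V: 5·1 + 13·1 + 4·3 = 30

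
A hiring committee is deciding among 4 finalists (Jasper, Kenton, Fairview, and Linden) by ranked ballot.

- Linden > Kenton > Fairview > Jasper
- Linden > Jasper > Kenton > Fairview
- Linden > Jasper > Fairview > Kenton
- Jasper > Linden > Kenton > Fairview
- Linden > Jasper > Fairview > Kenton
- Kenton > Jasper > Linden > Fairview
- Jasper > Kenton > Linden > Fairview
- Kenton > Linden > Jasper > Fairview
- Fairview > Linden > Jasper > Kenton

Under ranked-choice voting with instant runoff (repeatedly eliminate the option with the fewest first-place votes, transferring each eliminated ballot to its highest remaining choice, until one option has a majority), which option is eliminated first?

Round 1: Linden 4, Jasper 2, Kenton 2, Fairview 1. Fairview has the fewest and is eliminated.
Round 2: Linden 5, Jasper 2, Kenton 2. Linden has a majority.

Fairview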